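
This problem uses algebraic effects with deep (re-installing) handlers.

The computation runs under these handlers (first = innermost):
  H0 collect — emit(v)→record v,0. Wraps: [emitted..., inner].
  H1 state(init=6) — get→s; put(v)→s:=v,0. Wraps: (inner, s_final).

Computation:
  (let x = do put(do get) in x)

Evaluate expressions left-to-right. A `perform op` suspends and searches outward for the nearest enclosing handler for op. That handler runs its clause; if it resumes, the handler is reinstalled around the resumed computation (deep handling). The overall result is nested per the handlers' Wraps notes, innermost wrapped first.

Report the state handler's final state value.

Working:
get @ H1 ⇒ 6
put(6) @ H1 ⇒ s:=6
H0 returns [0]
H1 returns ([0], 6)
= ([0], 6)

Answer: 6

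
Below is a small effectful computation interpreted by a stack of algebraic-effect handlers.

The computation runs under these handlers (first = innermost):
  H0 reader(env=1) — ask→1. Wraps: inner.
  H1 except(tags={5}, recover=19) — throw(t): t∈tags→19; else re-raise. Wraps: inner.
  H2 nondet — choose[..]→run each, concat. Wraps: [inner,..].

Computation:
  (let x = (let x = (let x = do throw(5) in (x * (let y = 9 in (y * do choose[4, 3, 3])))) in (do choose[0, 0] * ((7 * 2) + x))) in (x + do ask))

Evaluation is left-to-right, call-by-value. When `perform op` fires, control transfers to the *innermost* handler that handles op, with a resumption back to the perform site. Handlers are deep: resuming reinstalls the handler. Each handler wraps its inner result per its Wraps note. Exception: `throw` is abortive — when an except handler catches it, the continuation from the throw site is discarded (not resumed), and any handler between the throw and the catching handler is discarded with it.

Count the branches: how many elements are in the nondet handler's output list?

Evaluation trace:
throw(5) @ H1 caught ⇒ 19
H2 returns [19]
= [19]

Answer: 1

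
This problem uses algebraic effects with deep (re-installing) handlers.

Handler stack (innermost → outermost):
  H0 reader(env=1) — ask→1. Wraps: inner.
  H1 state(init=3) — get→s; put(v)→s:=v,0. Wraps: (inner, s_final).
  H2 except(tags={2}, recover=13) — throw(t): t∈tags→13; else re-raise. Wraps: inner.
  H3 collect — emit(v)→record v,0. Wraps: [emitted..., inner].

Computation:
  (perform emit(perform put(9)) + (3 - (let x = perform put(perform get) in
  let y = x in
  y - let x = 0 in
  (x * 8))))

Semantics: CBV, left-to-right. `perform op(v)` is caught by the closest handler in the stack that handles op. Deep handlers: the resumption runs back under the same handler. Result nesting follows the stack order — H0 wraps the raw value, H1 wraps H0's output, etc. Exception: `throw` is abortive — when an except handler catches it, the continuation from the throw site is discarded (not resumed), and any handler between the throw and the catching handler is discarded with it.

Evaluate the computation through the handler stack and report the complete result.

Evaluation trace:
put(9) @ H1 ⇒ s:=9
emit(0) @ H3 ⇒ out+=0
get @ H1 ⇒ 9
put(9) @ H1 ⇒ s:=9
H0 returns 3
H1 returns (3, 9)
H2 returns (3, 9)
H3 returns [0, (3, 9)]
= [0, (3, 9)]

Answer: [0, (3, 9)]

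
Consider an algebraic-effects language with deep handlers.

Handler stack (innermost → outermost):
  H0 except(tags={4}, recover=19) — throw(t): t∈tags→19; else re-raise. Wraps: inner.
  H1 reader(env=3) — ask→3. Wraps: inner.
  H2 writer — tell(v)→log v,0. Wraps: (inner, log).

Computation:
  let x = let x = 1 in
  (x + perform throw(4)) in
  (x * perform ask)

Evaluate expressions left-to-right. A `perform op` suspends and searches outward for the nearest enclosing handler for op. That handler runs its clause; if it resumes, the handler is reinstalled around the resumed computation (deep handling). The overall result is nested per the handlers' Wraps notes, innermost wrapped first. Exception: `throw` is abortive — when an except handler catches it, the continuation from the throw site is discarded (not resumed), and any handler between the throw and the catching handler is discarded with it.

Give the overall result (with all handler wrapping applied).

Working:
throw(4) @ H0 caught ⇒ 19
H1 returns 19
H2 returns (19, ())
= (19, ())

Answer: (19, ())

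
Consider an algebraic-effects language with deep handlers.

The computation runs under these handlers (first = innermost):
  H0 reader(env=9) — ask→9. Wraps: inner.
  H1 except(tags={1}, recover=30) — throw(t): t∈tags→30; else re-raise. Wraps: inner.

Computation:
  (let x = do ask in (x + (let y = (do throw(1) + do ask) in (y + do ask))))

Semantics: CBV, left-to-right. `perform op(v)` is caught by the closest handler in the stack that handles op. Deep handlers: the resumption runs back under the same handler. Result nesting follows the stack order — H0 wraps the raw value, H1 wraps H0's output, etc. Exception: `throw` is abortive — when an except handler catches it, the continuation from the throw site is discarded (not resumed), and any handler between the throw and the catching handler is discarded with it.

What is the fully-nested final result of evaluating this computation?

Evaluation trace:
ask @ H0 ⇒ 9
throw(1) @ H1 caught ⇒ 30
= 30

Answer: 30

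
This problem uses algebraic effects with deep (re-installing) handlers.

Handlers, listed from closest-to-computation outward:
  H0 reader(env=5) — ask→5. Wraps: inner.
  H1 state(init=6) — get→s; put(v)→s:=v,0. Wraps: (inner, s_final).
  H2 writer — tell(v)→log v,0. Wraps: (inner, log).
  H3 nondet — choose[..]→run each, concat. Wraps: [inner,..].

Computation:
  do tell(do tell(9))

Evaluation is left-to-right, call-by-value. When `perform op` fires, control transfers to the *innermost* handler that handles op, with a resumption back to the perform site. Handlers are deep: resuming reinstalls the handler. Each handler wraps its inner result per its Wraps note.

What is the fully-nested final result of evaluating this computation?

Evaluation trace:
tell(9) @ H2 ⇒ log+=9
tell(0) @ H2 ⇒ log+=0
H0 returns 0
H1 returns (0, 6)
H2 returns ((0, 6), (9, 0))
H3 returns [((0, 6), (9, 0))]
= [((0, 6), (9, 0))]

Answer: [((0, 6), (9, 0))]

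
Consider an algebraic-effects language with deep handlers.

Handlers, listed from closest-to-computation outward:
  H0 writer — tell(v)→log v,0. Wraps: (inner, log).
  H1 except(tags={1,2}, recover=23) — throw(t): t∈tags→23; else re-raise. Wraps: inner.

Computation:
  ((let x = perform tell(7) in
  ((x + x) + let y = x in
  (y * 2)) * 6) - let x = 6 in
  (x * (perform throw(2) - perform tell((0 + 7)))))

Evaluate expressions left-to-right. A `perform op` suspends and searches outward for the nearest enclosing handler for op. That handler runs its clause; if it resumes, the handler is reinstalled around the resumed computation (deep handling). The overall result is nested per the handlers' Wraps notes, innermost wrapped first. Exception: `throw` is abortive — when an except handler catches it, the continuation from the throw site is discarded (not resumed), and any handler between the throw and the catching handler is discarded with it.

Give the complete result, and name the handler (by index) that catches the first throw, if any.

Evaluation trace:
tell(7) @ H0 ⇒ log+=7
throw(2) @ H1 caught ⇒ 23
= 23

Answer: 23 ; first throw caught by: H1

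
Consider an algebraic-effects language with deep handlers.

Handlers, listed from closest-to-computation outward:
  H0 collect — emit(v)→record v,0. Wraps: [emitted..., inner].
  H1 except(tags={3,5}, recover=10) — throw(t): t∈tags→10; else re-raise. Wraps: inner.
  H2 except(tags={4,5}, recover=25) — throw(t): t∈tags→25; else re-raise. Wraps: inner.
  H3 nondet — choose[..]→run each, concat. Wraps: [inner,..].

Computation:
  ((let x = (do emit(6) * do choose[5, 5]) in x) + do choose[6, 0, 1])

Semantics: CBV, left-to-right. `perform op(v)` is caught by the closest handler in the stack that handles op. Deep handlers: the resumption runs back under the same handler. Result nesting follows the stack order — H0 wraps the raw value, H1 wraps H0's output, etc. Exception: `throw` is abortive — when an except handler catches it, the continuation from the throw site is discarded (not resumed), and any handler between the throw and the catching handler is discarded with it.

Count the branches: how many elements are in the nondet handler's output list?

Answer: 6

Step-by-step:
emit(6) @ H0 ⇒ out+=6
choose[5, 5] @ H3
  branch[0] choose=5:
    choose[6, 0, 1] @ H3
      branch[0] choose=6:
        H0 returns [6, 6]
        H1 returns [6, 6]
        H2 returns [6, 6]
        H3 returns [[6, 6]]
      branch[1] choose=0:
        H0 returns [6, 0]
        H1 returns [6, 0]
        H2 returns [6, 0]
        H3 returns [[6, 0]]
      branch[2] choose=1:
        H0 returns [6, 1]
        H1 returns [6, 1]
        H2 returns [6, 1]
        H3 returns [[6, 1]]
  branch[1] choose=5:
    choose[6, 0, 1] @ H3
      branch[0] choose=6:
        H0 returns [6, 6]
        H1 returns [6, 6]
        H2 returns [6, 6]
        H3 returns [[6, 6]]
      branch[1] choose=0:
        H0 returns [6, 0]
        H1 returns [6, 0]
        H2 returns [6, 0]
        H3 returns [[6, 0]]
      branch[2] choose=1:
        H0 returns [6, 1]
        H1 returns [6, 1]
        H2 returns [6, 1]
        H3 returns [[6, 1]]
= [[6, 6], [6, 0], [6, 1], [6, 6], [6, 0], [6, 1]]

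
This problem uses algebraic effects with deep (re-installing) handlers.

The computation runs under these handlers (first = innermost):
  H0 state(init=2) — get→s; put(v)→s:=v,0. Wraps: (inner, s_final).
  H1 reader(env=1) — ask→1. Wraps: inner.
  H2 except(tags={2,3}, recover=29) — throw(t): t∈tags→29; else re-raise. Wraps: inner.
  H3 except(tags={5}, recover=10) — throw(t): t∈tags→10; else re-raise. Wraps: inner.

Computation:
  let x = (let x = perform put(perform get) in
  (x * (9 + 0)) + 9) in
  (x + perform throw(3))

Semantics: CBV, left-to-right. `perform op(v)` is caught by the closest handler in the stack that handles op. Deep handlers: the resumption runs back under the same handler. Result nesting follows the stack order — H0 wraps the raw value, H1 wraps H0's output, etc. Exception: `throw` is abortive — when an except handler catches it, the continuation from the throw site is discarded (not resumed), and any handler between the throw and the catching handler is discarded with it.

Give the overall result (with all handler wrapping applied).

Answer: 29

Working:
get @ H0 ⇒ 2
put(2) @ H0 ⇒ s:=2
throw(3) @ H2 caught ⇒ 29
H3 returns 29
= 29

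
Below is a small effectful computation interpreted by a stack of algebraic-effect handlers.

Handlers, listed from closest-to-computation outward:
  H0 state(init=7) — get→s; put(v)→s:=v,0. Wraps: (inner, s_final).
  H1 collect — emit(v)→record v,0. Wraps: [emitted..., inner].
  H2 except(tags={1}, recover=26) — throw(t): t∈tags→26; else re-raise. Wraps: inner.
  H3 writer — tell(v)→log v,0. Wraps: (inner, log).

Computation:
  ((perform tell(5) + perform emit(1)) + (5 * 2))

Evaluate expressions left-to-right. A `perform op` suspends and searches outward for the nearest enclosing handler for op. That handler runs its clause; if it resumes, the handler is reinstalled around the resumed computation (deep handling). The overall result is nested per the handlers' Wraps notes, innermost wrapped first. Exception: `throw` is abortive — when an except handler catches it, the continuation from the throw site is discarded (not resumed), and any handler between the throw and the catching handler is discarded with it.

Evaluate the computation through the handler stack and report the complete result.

Answer: ([1, (10, 7)], (5))

Step-by-step:
tell(5) @ H3 ⇒ log+=5
emit(1) @ H1 ⇒ out+=1
H0 returns (10, 7)
H1 returns [1, (10, 7)]
H2 returns [1, (10, 7)]
H3 returns ([1, (10, 7)], (5))
= ([1, (10, 7)], (5))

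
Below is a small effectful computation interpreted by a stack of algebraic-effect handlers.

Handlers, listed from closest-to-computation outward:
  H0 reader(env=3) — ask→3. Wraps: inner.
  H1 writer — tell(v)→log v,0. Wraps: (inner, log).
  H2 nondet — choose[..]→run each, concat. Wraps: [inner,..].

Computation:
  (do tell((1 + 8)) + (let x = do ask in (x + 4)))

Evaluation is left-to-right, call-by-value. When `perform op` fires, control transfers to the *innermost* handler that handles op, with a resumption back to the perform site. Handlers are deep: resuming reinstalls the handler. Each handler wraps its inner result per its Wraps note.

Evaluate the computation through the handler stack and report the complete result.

Step-by-step:
tell(9) @ H1 ⇒ log+=9
ask @ H0 ⇒ 3
H0 returns 7
H1 returns (7, (9))
H2 returns [(7, (9))]
= [(7, (9))]

Answer: [(7, (9))]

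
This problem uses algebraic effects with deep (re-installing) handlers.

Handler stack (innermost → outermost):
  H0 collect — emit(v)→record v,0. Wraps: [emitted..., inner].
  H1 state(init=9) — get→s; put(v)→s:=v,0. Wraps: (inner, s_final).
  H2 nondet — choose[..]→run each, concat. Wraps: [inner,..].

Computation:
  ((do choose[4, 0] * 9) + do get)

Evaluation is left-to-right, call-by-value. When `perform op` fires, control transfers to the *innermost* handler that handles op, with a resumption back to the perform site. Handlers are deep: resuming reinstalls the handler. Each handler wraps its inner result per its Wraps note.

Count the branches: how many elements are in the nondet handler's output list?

Step-by-step:
choose[4, 0] @ H2
  branch[0] choose=4:
    get @ H1 ⇒ 9
    H0 returns [45]
    H1 returns ([45], 9)
    H2 returns [([45], 9)]
  branch[1] choose=0:
    get @ H1 ⇒ 9
    H0 returns [9]
    H1 returns ([9], 9)
    H2 returns [([9], 9)]
= [([45], 9), ([9], 9)]

Answer: 2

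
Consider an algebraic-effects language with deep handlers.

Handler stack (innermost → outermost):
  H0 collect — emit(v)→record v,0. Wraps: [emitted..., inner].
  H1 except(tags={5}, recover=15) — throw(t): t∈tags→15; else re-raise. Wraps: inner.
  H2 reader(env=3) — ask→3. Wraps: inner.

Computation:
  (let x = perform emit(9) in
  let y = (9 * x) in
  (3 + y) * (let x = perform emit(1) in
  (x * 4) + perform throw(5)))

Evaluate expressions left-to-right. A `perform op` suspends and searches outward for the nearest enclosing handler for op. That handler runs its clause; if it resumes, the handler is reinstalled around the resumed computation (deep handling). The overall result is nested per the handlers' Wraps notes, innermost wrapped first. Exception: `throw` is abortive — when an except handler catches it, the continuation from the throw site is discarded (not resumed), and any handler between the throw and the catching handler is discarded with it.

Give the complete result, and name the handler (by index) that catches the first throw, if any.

Step-by-step:
emit(9) @ H0 ⇒ out+=9
emit(1) @ H0 ⇒ out+=1
throw(5) @ H1 caught ⇒ 15
H2 returns 15
= 15

Answer: 15 ; first throw caught by: H1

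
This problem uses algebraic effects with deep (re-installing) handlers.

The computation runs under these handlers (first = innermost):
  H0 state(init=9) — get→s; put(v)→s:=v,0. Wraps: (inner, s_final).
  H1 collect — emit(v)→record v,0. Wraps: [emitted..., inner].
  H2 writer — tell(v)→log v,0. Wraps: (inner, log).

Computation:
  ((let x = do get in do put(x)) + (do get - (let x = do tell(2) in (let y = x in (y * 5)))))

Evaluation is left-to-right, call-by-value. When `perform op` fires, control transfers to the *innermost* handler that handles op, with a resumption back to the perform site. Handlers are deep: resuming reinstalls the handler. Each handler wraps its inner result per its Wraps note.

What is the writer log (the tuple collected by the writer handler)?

Answer: (2)

Working:
get @ H0 ⇒ 9
put(9) @ H0 ⇒ s:=9
get @ H0 ⇒ 9
tell(2) @ H2 ⇒ log+=2
H0 returns (9, 9)
H1 returns [(9, 9)]
H2 returns ([(9, 9)], (2))
= ([(9, 9)], (2))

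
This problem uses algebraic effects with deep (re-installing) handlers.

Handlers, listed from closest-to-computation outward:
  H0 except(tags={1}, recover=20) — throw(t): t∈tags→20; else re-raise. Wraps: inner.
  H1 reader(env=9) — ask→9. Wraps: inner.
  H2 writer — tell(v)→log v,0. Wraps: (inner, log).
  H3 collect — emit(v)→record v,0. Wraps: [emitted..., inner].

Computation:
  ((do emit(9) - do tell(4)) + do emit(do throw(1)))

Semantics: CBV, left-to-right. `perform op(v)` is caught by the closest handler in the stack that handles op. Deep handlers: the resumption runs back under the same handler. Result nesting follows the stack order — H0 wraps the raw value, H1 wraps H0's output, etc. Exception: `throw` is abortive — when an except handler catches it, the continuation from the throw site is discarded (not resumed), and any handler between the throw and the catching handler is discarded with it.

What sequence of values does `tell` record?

Answer: (4)

Working:
emit(9) @ H3 ⇒ out+=9
tell(4) @ H2 ⇒ log+=4
throw(1) @ H0 caught ⇒ 20
H1 returns 20
H2 returns (20, (4))
H3 returns [9, (20, (4))]
= [9, (20, (4))]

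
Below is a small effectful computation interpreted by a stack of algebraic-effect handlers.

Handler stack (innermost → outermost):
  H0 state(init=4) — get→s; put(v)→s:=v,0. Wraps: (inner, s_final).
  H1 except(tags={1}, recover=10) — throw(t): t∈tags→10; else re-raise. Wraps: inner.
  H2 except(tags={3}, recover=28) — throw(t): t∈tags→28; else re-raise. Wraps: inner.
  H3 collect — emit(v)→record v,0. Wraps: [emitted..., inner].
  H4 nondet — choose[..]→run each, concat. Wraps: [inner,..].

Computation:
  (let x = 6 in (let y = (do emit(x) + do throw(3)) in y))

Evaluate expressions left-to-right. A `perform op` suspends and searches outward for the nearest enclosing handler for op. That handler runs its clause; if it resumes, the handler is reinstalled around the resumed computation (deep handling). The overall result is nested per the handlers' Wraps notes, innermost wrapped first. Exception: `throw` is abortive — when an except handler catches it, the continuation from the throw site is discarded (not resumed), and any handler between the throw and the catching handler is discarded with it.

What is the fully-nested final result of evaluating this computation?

Step-by-step:
emit(6) @ H3 ⇒ out+=6
throw(3) @ H1 re-raised
throw(3) @ H2 caught ⇒ 28
H3 returns [6, 28]
H4 returns [[6, 28]]
= [[6, 28]]

Answer: [[6, 28]]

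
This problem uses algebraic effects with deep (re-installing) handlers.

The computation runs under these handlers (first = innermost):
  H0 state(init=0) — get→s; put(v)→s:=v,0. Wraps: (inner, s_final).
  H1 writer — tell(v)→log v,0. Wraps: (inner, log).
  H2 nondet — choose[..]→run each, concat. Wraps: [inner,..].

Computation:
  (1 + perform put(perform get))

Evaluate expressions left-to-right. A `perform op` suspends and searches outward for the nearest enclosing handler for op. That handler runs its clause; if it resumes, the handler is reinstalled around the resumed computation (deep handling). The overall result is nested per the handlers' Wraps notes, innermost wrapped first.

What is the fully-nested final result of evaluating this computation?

Answer: [((1, 0), ())]

Working:
get @ H0 ⇒ 0
put(0) @ H0 ⇒ s:=0
H0 returns (1, 0)
H1 returns ((1, 0), ())
H2 returns [((1, 0), ())]
= [((1, 0), ())]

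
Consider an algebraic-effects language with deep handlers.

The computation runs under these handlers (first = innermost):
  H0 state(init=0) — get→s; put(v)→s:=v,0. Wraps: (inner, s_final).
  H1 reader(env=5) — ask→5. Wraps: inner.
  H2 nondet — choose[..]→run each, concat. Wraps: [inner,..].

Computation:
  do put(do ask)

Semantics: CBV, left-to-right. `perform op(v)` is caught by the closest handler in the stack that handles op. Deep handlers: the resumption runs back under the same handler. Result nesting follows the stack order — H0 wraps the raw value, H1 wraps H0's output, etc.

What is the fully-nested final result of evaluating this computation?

Answer: [(0, 5)]

Step-by-step:
ask @ H1 ⇒ 5
put(5) @ H0 ⇒ s:=5
H0 returns (0, 5)
H1 returns (0, 5)
H2 returns [(0, 5)]
= [(0, 5)]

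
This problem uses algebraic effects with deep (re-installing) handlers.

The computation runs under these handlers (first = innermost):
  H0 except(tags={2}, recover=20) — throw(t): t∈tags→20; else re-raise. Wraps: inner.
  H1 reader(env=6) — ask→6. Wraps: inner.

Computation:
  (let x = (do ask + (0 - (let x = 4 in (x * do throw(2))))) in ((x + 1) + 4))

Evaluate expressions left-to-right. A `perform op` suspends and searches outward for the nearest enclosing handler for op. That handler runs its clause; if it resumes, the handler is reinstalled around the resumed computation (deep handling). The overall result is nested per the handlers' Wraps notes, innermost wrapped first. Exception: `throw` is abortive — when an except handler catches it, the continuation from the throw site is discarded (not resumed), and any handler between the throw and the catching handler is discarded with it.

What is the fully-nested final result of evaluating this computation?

Evaluation trace:
ask @ H1 ⇒ 6
throw(2) @ H0 caught ⇒ 20
H1 returns 20
= 20

Answer: 20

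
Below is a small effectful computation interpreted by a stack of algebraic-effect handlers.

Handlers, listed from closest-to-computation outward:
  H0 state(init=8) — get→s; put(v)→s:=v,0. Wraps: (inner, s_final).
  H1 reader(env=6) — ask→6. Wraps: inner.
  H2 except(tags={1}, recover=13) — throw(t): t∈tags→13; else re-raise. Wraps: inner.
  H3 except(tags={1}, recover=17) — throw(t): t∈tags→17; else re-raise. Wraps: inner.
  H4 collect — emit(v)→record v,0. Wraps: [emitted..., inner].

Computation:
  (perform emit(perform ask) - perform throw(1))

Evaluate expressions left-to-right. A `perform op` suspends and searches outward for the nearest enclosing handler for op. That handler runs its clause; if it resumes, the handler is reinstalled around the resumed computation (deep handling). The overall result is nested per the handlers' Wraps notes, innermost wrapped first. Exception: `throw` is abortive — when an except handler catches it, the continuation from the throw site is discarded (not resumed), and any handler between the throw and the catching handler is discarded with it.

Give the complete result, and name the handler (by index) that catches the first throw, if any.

Answer: [6, 13] ; first throw caught by: H2

Step-by-step:
ask @ H1 ⇒ 6
emit(6) @ H4 ⇒ out+=6
throw(1) @ H2 caught ⇒ 13
H3 returns 13
H4 returns [6, 13]
= [6, 13]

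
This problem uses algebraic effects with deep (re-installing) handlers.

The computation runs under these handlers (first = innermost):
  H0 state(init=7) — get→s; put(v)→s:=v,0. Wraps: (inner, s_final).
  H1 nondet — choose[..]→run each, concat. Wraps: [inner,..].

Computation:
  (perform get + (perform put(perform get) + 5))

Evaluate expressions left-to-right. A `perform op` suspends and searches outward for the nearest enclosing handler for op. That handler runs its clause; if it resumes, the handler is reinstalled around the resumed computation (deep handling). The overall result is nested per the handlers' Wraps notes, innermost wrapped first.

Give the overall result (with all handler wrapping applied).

Evaluation trace:
get @ H0 ⇒ 7
get @ H0 ⇒ 7
put(7) @ H0 ⇒ s:=7
H0 returns (12, 7)
H1 returns [(12, 7)]
= [(12, 7)]

Answer: [(12, 7)]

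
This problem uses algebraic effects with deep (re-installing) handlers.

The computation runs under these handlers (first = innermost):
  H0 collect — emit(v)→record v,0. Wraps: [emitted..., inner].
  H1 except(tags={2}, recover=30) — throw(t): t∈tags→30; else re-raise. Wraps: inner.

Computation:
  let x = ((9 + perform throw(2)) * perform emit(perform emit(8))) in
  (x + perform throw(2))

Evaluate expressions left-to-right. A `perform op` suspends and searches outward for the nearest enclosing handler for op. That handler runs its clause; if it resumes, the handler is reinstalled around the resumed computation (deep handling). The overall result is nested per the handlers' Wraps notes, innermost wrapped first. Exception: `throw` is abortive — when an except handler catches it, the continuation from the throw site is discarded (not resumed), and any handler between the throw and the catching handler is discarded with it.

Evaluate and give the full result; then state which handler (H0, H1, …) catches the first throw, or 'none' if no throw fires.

Answer: 30 ; first throw caught by: H1

Step-by-step:
throw(2) @ H1 caught ⇒ 30
= 30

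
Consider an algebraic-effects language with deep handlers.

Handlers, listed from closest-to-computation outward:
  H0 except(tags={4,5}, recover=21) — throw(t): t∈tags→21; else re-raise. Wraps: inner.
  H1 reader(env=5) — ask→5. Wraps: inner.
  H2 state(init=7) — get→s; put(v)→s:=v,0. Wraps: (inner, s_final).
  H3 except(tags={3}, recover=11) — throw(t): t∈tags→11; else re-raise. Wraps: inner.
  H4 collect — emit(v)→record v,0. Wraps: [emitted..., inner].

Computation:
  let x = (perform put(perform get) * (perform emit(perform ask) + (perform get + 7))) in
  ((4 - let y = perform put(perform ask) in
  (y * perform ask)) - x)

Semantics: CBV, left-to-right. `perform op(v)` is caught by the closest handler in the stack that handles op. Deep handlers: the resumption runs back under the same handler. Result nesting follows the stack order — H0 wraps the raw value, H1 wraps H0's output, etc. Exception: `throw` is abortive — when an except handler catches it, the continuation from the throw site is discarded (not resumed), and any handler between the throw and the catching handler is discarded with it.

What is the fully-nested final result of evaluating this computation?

Answer: [5, (4, 5)]

Evaluation trace:
get @ H2 ⇒ 7
put(7) @ H2 ⇒ s:=7
ask @ H1 ⇒ 5
emit(5) @ H4 ⇒ out+=5
get @ H2 ⇒ 7
ask @ H1 ⇒ 5
put(5) @ H2 ⇒ s:=5
ask @ H1 ⇒ 5
H0 returns 4
H1 returns 4
H2 returns (4, 5)
H3 returns (4, 5)
H4 returns [5, (4, 5)]
= [5, (4, 5)]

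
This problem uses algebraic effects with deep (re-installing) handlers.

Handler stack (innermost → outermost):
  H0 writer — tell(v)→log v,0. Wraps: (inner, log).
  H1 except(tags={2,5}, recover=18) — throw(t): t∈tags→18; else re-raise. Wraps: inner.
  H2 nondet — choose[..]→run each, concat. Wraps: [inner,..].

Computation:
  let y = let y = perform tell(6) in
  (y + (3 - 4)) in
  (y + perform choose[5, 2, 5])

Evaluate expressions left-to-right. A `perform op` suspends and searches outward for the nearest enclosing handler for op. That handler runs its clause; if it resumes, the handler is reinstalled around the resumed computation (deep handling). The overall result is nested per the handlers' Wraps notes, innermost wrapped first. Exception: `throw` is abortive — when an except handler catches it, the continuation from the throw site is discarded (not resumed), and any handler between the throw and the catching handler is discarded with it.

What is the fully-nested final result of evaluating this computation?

Answer: [(4, (6)), (1, (6)), (4, (6))]

Evaluation trace:
tell(6) @ H0 ⇒ log+=6
choose[5, 2, 5] @ H2
  branch[0] choose=5:
    H0 returns (4, (6))
    H1 returns (4, (6))
    H2 returns [(4, (6))]
  branch[1] choose=2:
    H0 returns (1, (6))
    H1 returns (1, (6))
    H2 returns [(1, (6))]
  branch[2] choose=5:
    H0 returns (4, (6))
    H1 returns (4, (6))
    H2 returns [(4, (6))]
= [(4, (6)), (1, (6)), (4, (6))]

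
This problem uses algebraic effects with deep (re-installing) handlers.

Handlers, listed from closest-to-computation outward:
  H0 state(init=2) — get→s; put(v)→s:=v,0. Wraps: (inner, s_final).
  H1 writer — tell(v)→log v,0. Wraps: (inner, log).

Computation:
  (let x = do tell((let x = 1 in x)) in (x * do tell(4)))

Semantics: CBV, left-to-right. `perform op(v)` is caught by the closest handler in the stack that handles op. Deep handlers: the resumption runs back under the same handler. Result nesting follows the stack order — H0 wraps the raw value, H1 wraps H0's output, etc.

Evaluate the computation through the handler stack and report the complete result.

Answer: ((0, 2), (1, 4))

Evaluation trace:
tell(1) @ H1 ⇒ log+=1
tell(4) @ H1 ⇒ log+=4
H0 returns (0, 2)
H1 returns ((0, 2), (1, 4))
= ((0, 2), (1, 4))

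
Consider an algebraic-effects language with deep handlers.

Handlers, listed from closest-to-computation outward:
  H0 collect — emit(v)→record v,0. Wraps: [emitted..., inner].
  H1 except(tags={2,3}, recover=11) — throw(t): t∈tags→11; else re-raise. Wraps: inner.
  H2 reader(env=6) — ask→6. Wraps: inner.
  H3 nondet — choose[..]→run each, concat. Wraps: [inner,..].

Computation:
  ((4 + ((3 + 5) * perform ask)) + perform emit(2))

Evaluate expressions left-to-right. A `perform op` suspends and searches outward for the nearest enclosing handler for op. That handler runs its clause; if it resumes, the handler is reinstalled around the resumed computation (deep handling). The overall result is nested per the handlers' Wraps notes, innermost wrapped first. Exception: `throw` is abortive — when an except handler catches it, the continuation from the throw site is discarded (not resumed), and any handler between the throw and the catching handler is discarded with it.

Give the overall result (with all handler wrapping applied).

Working:
ask @ H2 ⇒ 6
emit(2) @ H0 ⇒ out+=2
H0 returns [2, 52]
H1 returns [2, 52]
H2 returns [2, 52]
H3 returns [[2, 52]]
= [[2, 52]]

Answer: [[2, 52]]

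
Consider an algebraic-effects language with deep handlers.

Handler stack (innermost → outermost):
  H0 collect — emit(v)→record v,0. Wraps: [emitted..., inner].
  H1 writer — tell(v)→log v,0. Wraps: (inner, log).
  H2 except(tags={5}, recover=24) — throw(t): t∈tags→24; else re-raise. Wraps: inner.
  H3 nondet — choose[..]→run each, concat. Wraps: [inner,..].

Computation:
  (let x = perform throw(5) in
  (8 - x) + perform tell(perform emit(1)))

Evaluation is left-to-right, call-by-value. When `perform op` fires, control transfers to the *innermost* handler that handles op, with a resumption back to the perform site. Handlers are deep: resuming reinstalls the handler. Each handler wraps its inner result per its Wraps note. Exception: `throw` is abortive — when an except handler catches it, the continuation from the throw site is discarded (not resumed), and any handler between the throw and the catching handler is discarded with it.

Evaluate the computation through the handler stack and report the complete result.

Answer: [24]

Working:
throw(5) @ H2 caught ⇒ 24
H3 returns [24]
= [24]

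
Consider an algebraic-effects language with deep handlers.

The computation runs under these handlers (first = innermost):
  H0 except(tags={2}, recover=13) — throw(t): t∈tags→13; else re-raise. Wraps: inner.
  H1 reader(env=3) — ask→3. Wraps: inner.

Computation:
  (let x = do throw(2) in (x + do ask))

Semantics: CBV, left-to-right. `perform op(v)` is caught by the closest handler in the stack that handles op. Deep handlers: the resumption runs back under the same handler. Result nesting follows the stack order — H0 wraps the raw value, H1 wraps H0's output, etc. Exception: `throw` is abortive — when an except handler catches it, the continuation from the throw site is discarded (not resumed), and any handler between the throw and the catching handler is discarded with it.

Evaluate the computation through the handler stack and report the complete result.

Evaluation trace:
throw(2) @ H0 caught ⇒ 13
H1 returns 13
= 13

Answer: 13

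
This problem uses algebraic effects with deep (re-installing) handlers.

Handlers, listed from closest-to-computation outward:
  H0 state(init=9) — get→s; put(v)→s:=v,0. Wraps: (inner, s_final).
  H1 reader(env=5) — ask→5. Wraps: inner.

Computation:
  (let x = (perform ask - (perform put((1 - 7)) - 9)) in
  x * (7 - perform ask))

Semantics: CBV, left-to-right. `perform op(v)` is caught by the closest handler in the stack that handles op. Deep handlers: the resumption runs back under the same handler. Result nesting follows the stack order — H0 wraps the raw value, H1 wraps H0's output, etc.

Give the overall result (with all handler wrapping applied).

Step-by-step:
ask @ H1 ⇒ 5
put(-6) @ H0 ⇒ s:=-6
ask @ H1 ⇒ 5
H0 returns (28, -6)
H1 returns (28, -6)
= (28, -6)

Answer: (28, -6)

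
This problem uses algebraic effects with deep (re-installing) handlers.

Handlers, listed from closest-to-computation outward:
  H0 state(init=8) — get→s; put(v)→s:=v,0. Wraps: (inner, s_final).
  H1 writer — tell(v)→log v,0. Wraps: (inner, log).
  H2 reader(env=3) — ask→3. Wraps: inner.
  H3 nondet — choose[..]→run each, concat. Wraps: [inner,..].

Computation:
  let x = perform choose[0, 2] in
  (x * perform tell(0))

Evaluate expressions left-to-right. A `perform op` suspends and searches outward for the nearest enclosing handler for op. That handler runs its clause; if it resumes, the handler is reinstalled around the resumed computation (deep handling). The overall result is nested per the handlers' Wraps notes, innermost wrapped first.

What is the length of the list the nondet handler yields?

Evaluation trace:
choose[0, 2] @ H3
  branch[0] choose=0:
    tell(0) @ H1 ⇒ log+=0
    H0 returns (0, 8)
    H1 returns ((0, 8), (0))
    H2 returns ((0, 8), (0))
    H3 returns [((0, 8), (0))]
  branch[1] choose=2:
    tell(0) @ H1 ⇒ log+=0
    H0 returns (0, 8)
    H1 returns ((0, 8), (0))
    H2 returns ((0, 8), (0))
    H3 returns [((0, 8), (0))]
= [((0, 8), (0)), ((0, 8), (0))]

Answer: 2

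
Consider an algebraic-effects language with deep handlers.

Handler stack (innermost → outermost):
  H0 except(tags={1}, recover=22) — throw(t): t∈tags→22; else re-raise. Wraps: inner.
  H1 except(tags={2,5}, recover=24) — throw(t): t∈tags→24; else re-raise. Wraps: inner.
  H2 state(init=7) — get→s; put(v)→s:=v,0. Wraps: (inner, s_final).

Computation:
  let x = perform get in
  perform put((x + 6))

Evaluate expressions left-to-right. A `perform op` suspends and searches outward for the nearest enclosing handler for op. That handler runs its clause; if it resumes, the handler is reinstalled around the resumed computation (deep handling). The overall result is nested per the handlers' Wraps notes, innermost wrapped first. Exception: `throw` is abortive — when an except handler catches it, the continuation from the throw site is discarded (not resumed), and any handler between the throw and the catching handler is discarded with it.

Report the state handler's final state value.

Answer: 13

Step-by-step:
get @ H2 ⇒ 7
put(13) @ H2 ⇒ s:=13
H0 returns 0
H1 returns 0
H2 returns (0, 13)
= (0, 13)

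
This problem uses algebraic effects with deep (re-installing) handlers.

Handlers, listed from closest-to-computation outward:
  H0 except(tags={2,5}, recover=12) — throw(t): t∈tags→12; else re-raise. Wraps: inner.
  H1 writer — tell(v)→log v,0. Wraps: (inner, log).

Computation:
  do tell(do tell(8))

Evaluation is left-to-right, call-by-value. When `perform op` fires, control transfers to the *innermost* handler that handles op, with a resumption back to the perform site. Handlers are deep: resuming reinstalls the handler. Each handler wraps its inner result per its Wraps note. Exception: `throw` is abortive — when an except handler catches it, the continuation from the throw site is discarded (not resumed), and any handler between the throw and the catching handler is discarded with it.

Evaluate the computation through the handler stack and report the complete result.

Evaluation trace:
tell(8) @ H1 ⇒ log+=8
tell(0) @ H1 ⇒ log+=0
H0 returns 0
H1 returns (0, (8, 0))
= (0, (8, 0))

Answer: (0, (8, 0))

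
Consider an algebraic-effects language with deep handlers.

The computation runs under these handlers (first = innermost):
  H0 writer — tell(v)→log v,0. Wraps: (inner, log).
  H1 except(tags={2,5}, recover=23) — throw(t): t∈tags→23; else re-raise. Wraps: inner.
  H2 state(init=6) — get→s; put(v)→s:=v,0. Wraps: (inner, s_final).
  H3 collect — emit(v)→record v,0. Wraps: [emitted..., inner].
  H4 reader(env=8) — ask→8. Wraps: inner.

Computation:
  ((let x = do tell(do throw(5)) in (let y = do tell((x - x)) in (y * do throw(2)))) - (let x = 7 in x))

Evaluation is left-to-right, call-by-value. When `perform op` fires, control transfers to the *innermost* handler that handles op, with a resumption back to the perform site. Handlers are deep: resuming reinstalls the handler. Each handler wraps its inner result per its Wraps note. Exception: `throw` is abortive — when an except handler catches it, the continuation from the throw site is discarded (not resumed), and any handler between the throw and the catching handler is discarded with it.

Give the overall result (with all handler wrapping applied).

Answer: [(23, 6)]

Evaluation trace:
throw(5) @ H1 caught ⇒ 23
H2 returns (23, 6)
H3 returns [(23, 6)]
H4 returns [(23, 6)]
= [(23, 6)]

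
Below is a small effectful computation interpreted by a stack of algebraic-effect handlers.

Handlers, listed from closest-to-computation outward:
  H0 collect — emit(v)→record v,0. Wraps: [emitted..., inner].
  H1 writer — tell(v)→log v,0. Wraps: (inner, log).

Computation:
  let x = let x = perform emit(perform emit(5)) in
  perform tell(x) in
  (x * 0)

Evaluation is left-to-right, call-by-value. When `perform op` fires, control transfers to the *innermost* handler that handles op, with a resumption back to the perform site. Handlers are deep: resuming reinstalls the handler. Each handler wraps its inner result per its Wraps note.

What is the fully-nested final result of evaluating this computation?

Step-by-step:
emit(5) @ H0 ⇒ out+=5
emit(0) @ H0 ⇒ out+=0
tell(0) @ H1 ⇒ log+=0
H0 returns [5, 0, 0]
H1 returns ([5, 0, 0], (0))
= ([5, 0, 0], (0))

Answer: ([5, 0, 0], (0))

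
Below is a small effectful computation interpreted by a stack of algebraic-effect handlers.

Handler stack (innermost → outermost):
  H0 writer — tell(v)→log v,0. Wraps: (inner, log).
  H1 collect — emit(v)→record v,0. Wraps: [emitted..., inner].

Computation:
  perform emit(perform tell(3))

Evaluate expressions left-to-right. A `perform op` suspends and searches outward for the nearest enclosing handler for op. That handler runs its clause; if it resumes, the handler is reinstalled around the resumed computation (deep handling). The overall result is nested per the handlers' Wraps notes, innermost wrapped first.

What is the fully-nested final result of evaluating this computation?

Answer: [0, (0, (3))]

Working:
tell(3) @ H0 ⇒ log+=3
emit(0) @ H1 ⇒ out+=0
H0 returns (0, (3))
H1 returns [0, (0, (3))]
= [0, (0, (3))]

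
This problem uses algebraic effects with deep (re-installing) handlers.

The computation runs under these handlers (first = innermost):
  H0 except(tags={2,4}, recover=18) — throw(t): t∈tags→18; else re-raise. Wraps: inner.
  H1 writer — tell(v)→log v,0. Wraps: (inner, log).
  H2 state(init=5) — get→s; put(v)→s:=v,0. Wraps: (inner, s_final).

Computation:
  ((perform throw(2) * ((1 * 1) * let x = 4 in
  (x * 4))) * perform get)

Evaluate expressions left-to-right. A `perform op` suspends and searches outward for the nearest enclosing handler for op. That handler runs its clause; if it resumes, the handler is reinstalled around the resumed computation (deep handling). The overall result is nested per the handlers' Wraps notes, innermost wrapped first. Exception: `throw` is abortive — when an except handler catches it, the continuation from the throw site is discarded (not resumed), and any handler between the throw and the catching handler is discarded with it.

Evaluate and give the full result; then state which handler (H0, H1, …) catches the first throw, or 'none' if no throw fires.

Answer: ((18, ()), 5) ; first throw caught by: H0

Working:
throw(2) @ H0 caught ⇒ 18
H1 returns (18, ())
H2 returns ((18, ()), 5)
= ((18, ()), 5)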